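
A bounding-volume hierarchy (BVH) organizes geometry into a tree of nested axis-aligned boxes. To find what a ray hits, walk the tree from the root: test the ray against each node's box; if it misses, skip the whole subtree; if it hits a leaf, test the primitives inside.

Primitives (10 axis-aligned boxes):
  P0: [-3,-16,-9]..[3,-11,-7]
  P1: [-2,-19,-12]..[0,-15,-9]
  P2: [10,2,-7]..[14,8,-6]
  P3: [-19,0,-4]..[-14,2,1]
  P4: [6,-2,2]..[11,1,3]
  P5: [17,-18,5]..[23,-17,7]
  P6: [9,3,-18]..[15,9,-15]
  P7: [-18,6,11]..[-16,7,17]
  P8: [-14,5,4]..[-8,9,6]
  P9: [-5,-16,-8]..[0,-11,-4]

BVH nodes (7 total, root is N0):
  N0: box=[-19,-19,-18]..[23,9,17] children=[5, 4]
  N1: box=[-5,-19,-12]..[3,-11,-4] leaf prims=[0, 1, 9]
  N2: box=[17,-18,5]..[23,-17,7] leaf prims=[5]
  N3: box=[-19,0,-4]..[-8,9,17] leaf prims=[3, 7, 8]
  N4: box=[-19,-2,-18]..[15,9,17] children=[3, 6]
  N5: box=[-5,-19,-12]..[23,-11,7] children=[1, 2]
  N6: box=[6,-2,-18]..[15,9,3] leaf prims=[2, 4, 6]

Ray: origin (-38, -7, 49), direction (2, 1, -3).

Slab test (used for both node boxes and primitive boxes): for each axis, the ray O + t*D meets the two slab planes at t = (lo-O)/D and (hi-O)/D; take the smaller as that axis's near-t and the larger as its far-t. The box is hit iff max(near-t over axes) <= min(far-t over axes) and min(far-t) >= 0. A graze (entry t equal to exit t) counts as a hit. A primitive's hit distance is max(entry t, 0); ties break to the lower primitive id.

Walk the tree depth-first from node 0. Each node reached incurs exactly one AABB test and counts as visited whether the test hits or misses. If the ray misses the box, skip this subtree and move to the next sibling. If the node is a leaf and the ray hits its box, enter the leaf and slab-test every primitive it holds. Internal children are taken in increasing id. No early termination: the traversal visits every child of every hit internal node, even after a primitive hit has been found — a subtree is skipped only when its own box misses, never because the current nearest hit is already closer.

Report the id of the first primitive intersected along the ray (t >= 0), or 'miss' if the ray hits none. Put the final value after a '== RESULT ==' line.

Trace the traversal:
N0 x:[19/2,61/2] y:[-12,16] z:[32/3,67/3] -> hit [32/3,16], descend [4, 5]
  N4 x:[19/2,53/2] y:[5,16] z:[32/3,67/3] -> hit [32/3,16], descend [3, 6]
    N3 x:[19/2,15] y:[7,16] z:[32/3,53/3] -> hit [32/3,15] leaf, test {P3(miss), P7(miss), P8@t=43/3}
    N6 x:[22,53/2] y:[5,16] z:[46/3,67/3] -> miss, prune
  N5 x:[33/2,61/2] y:[-12,-4] z:[14,61/3] -> miss, prune

Visited [0, 4, 3, 6, 5]. Tests: 5 box, 1 leaf. Nearest: P8.

== RESULT ==
8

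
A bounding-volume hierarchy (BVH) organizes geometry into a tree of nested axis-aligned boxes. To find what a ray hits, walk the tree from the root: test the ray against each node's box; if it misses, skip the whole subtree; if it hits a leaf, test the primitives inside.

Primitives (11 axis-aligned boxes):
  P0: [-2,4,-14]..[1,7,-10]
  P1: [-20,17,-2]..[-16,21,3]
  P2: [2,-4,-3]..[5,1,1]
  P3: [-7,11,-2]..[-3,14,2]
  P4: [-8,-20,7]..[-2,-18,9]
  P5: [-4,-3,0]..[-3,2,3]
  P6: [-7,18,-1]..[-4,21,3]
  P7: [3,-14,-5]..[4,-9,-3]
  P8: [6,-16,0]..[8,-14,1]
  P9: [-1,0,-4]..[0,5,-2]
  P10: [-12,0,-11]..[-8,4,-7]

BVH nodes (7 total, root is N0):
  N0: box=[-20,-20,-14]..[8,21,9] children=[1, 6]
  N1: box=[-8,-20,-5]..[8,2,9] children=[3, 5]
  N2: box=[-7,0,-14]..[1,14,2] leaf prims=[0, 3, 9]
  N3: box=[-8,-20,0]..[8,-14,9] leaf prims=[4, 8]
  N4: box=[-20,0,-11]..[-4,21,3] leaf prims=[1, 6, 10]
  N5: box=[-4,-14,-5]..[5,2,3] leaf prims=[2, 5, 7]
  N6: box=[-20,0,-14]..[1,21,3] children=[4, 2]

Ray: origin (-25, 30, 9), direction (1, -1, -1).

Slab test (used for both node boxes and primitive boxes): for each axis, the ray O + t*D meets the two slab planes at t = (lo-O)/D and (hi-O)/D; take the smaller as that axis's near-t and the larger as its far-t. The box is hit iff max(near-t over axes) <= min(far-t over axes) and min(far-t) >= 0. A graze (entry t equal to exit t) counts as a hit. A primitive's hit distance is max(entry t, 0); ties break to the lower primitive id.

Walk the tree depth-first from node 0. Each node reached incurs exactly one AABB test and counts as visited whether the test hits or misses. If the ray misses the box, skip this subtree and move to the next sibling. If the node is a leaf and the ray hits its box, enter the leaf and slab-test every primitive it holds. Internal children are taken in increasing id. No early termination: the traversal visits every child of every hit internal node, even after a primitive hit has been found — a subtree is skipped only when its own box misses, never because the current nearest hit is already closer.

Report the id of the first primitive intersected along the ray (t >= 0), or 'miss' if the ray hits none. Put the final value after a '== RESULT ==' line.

Walk:
N0 x:[5,33] y:[9,50] z:[0,23] -> hit [9,23], descend [1, 6]
  N1 x:[17,33] y:[28,50] z:[0,14] -> miss, prune
  N6 x:[5,26] y:[9,30] z:[6,23] -> hit [9,23], descend [2, 4]
    N2 x:[18,26] y:[16,30] z:[7,23] -> hit [18,23] leaf, test {P0@t=23, P3(miss), P9(miss)}
    N4 x:[5,21] y:[9,30] z:[6,20] -> hit [9,20] leaf, test {P1@t=9, P6(miss), P10(miss)}

order=[0, 1, 6, 2, 4]  |boxes|=5  |leaves|=2  hit=P1

== RESULT ==
1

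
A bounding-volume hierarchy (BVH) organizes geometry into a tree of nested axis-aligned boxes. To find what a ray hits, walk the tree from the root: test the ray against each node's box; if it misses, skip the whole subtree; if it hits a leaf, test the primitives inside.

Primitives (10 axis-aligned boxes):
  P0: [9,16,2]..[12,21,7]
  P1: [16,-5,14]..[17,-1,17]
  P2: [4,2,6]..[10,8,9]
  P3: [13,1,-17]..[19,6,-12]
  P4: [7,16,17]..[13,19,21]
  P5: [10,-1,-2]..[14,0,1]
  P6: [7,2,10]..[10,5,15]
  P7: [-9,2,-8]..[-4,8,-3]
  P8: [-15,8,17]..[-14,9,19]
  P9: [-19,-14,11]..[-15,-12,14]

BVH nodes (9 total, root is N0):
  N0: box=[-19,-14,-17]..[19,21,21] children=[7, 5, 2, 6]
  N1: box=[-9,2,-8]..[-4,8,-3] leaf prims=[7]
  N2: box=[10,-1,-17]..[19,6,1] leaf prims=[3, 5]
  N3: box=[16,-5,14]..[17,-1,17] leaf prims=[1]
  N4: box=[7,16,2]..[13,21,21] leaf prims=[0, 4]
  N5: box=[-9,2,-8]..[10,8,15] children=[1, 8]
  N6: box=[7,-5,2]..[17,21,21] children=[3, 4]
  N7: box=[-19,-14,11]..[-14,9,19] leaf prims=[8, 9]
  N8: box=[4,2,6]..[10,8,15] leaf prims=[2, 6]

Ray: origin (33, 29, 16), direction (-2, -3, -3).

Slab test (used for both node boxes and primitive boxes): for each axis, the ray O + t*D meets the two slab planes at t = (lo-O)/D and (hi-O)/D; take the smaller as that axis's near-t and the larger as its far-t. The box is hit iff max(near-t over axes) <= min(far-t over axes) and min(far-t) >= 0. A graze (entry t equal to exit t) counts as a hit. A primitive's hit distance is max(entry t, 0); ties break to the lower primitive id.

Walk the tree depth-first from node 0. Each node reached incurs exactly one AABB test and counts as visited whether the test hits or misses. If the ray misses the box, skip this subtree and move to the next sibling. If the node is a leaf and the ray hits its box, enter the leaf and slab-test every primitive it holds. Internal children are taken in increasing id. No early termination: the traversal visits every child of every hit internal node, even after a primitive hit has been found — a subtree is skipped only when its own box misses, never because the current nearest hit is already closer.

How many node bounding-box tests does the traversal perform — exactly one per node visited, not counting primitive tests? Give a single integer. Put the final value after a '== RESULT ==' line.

Walk:
N0 x:[7,26] y:[8/3,43/3] z:[-5/3,11] -> hit [7,11], descend [2, 5, 6, 7]
  N2 x:[7,23/2] y:[23/3,10] z:[5,11] -> hit [23/3,10] leaf, test {P3@t=28/3, P5(miss)}
  N5 x:[23/2,21] y:[7,9] z:[1/3,8] -> miss, prune
  N6 x:[8,13] y:[8/3,34/3] z:[-5/3,14/3] -> miss, prune
  N7 x:[47/2,26] y:[20/3,43/3] z:[-1,5/3] -> miss, prune

order=[0, 2, 5, 6, 7]  |boxes|=5  |leaves|=1  hit=P3

== RESULT ==
5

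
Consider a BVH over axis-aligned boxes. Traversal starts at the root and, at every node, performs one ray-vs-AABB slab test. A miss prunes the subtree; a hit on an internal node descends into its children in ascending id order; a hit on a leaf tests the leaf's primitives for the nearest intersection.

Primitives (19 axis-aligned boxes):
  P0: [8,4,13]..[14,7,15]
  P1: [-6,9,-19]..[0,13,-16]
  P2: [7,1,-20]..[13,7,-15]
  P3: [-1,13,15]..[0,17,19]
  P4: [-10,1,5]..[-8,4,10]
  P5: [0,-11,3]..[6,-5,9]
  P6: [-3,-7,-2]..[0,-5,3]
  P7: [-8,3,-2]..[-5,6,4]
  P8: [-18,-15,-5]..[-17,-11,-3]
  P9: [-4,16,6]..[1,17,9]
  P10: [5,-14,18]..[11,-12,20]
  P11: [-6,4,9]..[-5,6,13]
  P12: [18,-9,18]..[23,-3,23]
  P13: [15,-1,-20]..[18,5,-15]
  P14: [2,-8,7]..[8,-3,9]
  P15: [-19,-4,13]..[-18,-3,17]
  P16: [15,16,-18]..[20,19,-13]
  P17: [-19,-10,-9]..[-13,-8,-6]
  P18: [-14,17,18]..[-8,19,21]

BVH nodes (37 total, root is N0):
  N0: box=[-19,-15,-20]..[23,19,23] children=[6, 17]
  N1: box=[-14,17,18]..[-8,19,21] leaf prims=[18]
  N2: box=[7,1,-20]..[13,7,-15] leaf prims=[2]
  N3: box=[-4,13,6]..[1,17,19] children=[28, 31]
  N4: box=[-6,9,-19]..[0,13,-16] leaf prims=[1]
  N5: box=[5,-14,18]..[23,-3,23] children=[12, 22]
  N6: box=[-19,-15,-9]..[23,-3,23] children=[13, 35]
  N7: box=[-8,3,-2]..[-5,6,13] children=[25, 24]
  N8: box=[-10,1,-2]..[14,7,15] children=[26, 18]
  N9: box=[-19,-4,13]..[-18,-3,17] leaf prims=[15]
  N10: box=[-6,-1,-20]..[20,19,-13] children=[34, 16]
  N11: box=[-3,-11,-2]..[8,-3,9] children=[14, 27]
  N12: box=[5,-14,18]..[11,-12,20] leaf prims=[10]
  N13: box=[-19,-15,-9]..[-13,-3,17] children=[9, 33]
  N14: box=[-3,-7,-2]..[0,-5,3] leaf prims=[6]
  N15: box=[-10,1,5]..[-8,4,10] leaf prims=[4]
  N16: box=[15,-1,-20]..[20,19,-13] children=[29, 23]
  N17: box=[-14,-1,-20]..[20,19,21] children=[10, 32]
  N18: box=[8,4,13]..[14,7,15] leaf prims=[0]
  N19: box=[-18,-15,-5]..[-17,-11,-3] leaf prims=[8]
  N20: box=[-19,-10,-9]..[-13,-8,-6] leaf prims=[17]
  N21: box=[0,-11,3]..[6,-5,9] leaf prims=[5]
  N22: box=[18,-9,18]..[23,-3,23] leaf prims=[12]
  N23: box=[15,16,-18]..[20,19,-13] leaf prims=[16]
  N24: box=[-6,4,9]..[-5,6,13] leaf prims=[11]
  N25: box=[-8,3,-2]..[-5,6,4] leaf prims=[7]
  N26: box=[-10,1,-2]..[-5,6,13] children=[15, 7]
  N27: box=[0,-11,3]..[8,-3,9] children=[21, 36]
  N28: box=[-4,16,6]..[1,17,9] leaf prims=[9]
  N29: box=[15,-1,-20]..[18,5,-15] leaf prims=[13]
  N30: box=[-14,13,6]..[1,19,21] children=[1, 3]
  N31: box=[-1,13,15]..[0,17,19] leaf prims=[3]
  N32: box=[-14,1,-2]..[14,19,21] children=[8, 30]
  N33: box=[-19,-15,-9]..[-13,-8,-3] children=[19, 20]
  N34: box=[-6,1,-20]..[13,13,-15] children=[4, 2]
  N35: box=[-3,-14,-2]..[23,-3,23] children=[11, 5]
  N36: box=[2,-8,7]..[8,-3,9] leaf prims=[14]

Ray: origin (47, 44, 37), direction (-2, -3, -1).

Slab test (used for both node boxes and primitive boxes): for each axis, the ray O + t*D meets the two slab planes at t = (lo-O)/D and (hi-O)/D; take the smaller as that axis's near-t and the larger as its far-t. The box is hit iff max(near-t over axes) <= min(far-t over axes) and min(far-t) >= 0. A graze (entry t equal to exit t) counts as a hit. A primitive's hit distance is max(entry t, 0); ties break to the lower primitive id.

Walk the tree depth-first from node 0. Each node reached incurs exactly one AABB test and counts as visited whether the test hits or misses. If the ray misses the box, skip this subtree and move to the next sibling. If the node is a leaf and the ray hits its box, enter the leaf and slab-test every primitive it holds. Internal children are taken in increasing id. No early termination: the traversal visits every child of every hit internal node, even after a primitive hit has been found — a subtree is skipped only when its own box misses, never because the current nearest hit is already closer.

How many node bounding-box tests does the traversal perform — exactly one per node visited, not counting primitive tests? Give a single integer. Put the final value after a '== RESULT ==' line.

Traverse from the root:
N0 x:[12,33] y:[25/3,59/3] z:[14,57] -> hit [14,59/3], descend [6, 17]
  N6 x:[12,33] y:[47/3,59/3] z:[14,46] -> hit [47/3,59/3], descend [13, 35]
    N13 x:[30,33] y:[47/3,59/3] z:[20,46] -> miss, prune
    N35 x:[12,25] y:[47/3,58/3] z:[14,39] -> hit [47/3,58/3], descend [5, 11]
      N5 x:[12,21] y:[47/3,58/3] z:[14,19] -> hit [47/3,19], descend [12, 22]
        N12 x:[18,21] y:[56/3,58/3] z:[17,19] -> hit [56/3,19] leaf, test {P10@t=56/3}
        N22 x:[12,29/2] y:[47/3,53/3] z:[14,19] -> miss, prune
      N11 x:[39/2,25] y:[47/3,55/3] z:[28,39] -> miss, prune
  N17 x:[27/2,61/2] y:[25/3,15] z:[16,57] -> miss, prune

order=[0, 6, 13, 35, 5, 12, 22, 11, 17]  |boxes|=9  |leaves|=1  hit=P10

== RESULT ==
9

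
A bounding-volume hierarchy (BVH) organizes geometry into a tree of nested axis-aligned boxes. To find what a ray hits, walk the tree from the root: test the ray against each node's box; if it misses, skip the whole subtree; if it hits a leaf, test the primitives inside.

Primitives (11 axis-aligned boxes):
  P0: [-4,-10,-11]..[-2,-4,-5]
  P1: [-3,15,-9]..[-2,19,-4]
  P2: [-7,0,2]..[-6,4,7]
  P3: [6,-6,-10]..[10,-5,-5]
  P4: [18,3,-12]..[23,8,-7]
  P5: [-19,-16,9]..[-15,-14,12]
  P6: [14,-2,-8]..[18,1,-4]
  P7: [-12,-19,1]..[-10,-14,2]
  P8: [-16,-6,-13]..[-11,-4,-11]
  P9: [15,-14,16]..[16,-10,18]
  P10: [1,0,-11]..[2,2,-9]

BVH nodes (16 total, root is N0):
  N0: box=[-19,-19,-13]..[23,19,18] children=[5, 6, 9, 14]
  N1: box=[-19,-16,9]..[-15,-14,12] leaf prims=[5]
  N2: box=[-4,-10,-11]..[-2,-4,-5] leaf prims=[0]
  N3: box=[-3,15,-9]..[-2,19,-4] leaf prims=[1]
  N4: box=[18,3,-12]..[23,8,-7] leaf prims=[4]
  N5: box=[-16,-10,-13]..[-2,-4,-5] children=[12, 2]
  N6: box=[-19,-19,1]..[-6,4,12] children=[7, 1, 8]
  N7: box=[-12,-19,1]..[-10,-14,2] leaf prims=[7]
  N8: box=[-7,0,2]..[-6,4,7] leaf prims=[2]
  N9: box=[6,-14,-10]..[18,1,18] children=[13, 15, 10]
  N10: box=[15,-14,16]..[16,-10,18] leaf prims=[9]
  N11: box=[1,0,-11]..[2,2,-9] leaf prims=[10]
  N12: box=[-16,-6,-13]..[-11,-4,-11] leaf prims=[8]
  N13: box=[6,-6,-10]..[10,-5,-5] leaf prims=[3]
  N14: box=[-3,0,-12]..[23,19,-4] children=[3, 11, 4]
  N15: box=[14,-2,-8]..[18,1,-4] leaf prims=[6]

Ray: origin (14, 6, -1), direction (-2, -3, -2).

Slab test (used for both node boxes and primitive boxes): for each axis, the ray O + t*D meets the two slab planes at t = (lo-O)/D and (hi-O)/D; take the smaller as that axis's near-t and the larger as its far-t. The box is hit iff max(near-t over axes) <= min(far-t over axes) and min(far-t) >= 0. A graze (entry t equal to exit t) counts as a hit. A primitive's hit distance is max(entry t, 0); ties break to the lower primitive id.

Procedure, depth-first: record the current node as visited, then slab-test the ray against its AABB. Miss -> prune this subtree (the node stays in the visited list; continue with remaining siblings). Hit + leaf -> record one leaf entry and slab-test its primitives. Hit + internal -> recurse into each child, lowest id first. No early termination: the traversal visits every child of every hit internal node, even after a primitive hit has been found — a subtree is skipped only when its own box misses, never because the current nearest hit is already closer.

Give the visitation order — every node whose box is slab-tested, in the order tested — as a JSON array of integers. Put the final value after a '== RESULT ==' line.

Trace the traversal:
N0 x:[-9/2,33/2] y:[-13/3,25/3] z:[-19/2,6] -> hit [-13/3,6], descend [5, 6, 9, 14]
  N5 x:[8,15] y:[10/3,16/3] z:[2,6] -> miss, prune
  N6 x:[10,33/2] y:[2/3,25/3] z:[-13/2,-1] -> miss, prune
  N9 x:[-2,4] y:[5/3,20/3] z:[-19/2,9/2] -> hit [5/3,4], descend [10, 13, 15]
    N10 x:[-1,-1/2] y:[16/3,20/3] z:[-19/2,-17/2] -> miss, prune
    N13 x:[2,4] y:[11/3,4] z:[2,9/2] -> hit [11/3,4] leaf, test {P3@t=11/3}
    N15 x:[-2,0] y:[5/3,8/3] z:[3/2,7/2] -> miss, prune
  N14 x:[-9/2,17/2] y:[-13/3,2] z:[3/2,11/2] -> hit [3/2,2], descend [3, 4, 11]
    N3 x:[8,17/2] y:[-13/3,-3] z:[3/2,4] -> miss, prune
    N4 x:[-9/2,-2] y:[-2/3,1] z:[3,11/2] -> miss, prune
    N11 x:[6,13/2] y:[4/3,2] z:[4,5] -> miss, prune

Summary -> nodes [0, 5, 6, 9, 10, 13, 15, 14, 3, 4, 11]; box-tests=11; leaf-entries=1; first=P3

== RESULT ==
[0, 5, 6, 9, 10, 13, 15, 14, 3, 4, 11]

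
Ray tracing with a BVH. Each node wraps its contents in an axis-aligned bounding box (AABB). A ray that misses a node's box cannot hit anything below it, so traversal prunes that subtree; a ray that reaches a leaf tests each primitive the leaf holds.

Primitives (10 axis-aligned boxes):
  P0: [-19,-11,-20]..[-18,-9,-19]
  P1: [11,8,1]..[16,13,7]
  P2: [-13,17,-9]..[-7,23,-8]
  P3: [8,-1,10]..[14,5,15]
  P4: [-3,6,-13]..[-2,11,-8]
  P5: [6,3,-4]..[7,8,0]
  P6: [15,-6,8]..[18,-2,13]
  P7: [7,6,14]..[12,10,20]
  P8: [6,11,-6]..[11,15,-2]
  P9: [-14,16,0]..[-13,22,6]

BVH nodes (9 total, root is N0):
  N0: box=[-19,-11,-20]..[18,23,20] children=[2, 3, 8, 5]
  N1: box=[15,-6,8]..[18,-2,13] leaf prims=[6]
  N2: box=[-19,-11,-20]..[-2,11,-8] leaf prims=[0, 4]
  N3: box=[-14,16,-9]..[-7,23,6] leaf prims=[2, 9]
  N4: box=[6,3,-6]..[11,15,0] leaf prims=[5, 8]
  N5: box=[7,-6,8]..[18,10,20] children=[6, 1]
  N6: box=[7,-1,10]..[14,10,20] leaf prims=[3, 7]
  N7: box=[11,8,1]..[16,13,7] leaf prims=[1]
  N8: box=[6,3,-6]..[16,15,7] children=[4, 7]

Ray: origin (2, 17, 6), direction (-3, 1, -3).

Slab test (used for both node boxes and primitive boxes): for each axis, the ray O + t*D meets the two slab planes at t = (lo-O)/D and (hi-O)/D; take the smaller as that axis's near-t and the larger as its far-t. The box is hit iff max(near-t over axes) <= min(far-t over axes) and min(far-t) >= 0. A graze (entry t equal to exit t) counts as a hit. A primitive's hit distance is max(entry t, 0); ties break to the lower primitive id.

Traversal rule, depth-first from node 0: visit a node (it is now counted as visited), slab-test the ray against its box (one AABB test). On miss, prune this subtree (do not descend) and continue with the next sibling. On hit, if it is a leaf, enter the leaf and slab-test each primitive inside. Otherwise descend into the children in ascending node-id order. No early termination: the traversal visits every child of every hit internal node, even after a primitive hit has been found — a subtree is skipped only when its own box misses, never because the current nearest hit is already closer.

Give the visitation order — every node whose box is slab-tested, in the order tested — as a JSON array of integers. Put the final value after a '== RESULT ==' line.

Trace the traversal:
N0 x:[-16/3,7] y:[-28,6] z:[-14/3,26/3] -> hit [-14/3,6], descend [2, 3, 5, 8]
  N2 x:[4/3,7] y:[-28,-6] z:[14/3,26/3] -> miss, prune
  N3 x:[3,16/3] y:[-1,6] z:[0,5] -> hit [3,5] leaf, test {P2@t=14/3, P9(miss)}
  N5 x:[-16/3,-5/3] y:[-23,-7] z:[-14/3,-2/3] -> miss, prune
  N8 x:[-14/3,-4/3] y:[-14,-2] z:[-1/3,4] -> miss, prune

5 AABB tests over nodes [0, 2, 3, 5, 8]; 1 leaf entered; closest P2.

== RESULT ==
[0, 2, 3, 5, 8]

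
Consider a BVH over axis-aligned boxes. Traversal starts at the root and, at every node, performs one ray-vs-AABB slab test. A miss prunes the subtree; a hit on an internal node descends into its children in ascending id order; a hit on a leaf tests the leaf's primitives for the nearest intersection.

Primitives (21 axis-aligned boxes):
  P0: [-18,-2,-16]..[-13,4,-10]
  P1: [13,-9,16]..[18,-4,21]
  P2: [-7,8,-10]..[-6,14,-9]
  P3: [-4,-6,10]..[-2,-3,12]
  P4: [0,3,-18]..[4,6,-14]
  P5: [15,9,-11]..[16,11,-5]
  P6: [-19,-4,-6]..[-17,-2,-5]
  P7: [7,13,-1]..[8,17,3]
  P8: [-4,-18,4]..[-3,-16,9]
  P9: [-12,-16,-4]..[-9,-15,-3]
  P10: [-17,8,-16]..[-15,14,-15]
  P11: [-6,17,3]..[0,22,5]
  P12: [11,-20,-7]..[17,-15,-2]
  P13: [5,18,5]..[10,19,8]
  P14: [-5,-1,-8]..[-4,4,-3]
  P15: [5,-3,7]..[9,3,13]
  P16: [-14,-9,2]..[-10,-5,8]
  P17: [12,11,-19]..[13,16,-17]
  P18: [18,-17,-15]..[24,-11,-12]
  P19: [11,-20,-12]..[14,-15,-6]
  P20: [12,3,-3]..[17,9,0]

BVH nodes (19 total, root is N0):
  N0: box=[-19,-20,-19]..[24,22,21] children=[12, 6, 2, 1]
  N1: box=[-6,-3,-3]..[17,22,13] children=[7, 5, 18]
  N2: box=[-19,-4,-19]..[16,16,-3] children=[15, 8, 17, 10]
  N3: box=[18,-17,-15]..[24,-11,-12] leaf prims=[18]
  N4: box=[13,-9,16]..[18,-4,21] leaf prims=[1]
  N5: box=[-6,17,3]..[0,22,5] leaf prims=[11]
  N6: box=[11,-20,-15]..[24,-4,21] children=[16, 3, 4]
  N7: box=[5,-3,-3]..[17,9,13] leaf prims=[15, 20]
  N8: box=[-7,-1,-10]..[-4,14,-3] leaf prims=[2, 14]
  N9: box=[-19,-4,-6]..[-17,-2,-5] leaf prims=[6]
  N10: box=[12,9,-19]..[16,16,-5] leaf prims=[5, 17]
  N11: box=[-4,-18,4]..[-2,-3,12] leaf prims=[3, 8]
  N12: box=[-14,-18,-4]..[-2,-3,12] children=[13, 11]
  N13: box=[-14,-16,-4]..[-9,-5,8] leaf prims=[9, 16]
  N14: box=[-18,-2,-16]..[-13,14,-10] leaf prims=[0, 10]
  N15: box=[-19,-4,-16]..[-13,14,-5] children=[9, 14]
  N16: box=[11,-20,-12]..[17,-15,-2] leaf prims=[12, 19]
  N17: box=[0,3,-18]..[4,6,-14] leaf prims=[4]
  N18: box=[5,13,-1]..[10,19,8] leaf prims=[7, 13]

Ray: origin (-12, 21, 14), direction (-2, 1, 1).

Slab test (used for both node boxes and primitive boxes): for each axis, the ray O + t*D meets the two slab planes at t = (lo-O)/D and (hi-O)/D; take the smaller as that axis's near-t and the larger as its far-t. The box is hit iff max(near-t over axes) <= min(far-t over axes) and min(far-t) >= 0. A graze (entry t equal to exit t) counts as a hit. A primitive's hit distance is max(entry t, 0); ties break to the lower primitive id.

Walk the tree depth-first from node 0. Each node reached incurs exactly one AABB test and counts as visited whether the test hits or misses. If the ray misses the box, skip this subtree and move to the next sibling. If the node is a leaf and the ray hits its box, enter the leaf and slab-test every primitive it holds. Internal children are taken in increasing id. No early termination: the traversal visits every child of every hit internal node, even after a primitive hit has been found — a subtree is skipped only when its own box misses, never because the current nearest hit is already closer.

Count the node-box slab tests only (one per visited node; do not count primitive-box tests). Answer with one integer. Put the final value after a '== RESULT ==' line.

Trace the traversal:
N0 x:[-18,7/2] y:[-41,1] z:[-33,7] -> hit [-18,1], descend [1, 2, 6, 12]
  N1 x:[-29/2,-3] y:[-24,1] z:[-17,-1] -> miss, prune
  N2 x:[-14,7/2] y:[-25,-5] z:[-33,-17] -> miss, prune
  N6 x:[-18,-23/2] y:[-41,-25] z:[-29,7] -> miss, prune
  N12 x:[-5,1] y:[-39,-24] z:[-18,-2] -> miss, prune

Visited [0, 1, 2, 6, 12]. Tests: 5 box, 0 leaf. Nearest: miss.

== RESULT ==
5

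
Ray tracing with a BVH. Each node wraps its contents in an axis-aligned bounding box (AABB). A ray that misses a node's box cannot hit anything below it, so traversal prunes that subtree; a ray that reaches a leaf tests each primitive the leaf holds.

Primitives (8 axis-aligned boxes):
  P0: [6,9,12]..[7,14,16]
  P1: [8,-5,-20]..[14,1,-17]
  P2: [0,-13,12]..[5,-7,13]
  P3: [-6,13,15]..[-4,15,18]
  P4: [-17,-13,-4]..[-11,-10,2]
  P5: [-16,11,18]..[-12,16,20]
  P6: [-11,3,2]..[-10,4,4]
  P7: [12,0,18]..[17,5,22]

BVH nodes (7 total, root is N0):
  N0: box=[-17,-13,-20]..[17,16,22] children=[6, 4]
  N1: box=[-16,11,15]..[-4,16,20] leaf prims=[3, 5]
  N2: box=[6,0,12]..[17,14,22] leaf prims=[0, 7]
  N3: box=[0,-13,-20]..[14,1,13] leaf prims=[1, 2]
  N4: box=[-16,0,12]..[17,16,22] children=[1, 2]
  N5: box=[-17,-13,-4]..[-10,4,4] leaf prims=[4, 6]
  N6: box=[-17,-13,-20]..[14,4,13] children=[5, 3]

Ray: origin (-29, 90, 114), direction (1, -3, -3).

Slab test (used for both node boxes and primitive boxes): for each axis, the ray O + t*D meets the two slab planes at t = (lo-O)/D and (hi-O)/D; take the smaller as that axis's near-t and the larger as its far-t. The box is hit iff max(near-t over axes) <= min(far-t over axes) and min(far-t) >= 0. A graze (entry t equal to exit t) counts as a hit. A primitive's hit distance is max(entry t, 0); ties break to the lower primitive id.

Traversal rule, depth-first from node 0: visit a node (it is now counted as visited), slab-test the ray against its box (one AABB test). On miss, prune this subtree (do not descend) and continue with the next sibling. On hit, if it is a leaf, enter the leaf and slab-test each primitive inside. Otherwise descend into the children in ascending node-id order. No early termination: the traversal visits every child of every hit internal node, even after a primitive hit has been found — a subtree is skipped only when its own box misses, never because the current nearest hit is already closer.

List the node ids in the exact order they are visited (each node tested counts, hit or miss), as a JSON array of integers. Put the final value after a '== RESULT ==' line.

Trace the traversal:
N0 x:[12,46] y:[74/3,103/3] z:[92/3,134/3] -> hit [92/3,103/3], descend [4, 6]
  N4 x:[13,46] y:[74/3,30] z:[92/3,34] -> miss, prune
  N6 x:[12,43] y:[86/3,103/3] z:[101/3,134/3] -> hit [101/3,103/3], descend [3, 5]
    N3 x:[29,43] y:[89/3,103/3] z:[101/3,134/3] -> hit [101/3,103/3] leaf, test {P1(miss), P2@t=101/3}
    N5 x:[12,19] y:[86/3,103/3] z:[110/3,118/3] -> miss, prune

Summary -> nodes [0, 4, 6, 3, 5]; box-tests=5; leaf-entries=1; first=P2

== RESULT ==
[0, 4, 6, 3, 5]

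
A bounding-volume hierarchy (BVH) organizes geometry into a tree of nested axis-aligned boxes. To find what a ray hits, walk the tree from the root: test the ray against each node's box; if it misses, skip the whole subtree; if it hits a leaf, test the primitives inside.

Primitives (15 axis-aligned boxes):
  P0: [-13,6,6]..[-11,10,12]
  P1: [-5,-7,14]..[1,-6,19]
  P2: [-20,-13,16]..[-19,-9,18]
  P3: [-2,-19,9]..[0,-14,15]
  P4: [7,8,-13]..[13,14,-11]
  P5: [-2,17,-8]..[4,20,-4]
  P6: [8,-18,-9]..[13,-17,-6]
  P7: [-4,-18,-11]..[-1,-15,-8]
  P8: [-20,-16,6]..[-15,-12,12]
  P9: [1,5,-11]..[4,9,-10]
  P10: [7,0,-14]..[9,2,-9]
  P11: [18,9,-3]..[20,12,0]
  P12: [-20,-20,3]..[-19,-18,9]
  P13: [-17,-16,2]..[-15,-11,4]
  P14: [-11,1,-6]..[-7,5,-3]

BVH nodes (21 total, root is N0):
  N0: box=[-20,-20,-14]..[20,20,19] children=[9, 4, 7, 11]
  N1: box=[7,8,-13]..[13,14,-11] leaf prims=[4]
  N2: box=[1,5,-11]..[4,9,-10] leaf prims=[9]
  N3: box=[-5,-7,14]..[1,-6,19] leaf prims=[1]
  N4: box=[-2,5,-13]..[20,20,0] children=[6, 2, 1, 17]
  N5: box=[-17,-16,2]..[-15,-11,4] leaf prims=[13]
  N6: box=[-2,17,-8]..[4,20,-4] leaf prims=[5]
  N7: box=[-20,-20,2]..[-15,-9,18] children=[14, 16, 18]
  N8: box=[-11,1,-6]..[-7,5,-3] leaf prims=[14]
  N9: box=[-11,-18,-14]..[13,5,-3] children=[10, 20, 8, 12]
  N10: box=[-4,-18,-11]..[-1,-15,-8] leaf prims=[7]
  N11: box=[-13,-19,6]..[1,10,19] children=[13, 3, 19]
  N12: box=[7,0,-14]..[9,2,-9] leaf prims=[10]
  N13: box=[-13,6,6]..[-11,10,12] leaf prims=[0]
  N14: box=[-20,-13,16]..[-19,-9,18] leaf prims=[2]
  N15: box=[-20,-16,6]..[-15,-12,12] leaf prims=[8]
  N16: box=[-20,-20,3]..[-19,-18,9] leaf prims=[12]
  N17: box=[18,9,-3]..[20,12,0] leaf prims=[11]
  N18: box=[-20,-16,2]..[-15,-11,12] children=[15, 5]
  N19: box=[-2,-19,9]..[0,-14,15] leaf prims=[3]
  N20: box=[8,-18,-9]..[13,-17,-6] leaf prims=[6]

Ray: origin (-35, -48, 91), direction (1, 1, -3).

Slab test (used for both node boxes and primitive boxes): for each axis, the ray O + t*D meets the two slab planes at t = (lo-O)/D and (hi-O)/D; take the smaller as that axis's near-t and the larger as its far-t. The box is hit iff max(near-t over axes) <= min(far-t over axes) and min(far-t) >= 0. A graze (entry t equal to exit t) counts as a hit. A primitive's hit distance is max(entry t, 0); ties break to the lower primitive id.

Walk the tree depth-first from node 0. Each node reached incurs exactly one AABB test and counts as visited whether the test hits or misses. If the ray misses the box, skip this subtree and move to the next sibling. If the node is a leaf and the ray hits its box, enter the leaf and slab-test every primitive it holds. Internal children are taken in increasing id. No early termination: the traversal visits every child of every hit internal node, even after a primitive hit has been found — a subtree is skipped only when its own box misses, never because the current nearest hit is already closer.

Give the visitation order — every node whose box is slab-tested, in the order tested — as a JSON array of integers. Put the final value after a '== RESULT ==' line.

Trace the traversal:
N0 x:[15,55] y:[28,68] z:[24,35] -> hit [28,35], descend [4, 7, 9, 11]
  N4 x:[33,55] y:[53,68] z:[91/3,104/3] -> miss, prune
  N7 x:[15,20] y:[28,39] z:[73/3,89/3] -> miss, prune
  N9 x:[24,48] y:[30,53] z:[94/3,35] -> hit [94/3,35], descend [8, 10, 12, 20]
    N8 x:[24,28] y:[49,53] z:[94/3,97/3] -> miss, prune
    N10 x:[31,34] y:[30,33] z:[33,34] -> hit [33,33] leaf, test {P7@t=33}
    N12 x:[42,44] y:[48,50] z:[100/3,35] -> miss, prune
    N20 x:[43,48] y:[30,31] z:[97/3,100/3] -> miss, prune
  N11 x:[22,36] y:[29,58] z:[24,85/3] -> miss, prune

Summary -> nodes [0, 4, 7, 9, 8, 10, 12, 20, 11]; box-tests=9; leaf-entries=1; first=P7

== RESULT ==
[0, 4, 7, 9, 8, 10, 12, 20, 11]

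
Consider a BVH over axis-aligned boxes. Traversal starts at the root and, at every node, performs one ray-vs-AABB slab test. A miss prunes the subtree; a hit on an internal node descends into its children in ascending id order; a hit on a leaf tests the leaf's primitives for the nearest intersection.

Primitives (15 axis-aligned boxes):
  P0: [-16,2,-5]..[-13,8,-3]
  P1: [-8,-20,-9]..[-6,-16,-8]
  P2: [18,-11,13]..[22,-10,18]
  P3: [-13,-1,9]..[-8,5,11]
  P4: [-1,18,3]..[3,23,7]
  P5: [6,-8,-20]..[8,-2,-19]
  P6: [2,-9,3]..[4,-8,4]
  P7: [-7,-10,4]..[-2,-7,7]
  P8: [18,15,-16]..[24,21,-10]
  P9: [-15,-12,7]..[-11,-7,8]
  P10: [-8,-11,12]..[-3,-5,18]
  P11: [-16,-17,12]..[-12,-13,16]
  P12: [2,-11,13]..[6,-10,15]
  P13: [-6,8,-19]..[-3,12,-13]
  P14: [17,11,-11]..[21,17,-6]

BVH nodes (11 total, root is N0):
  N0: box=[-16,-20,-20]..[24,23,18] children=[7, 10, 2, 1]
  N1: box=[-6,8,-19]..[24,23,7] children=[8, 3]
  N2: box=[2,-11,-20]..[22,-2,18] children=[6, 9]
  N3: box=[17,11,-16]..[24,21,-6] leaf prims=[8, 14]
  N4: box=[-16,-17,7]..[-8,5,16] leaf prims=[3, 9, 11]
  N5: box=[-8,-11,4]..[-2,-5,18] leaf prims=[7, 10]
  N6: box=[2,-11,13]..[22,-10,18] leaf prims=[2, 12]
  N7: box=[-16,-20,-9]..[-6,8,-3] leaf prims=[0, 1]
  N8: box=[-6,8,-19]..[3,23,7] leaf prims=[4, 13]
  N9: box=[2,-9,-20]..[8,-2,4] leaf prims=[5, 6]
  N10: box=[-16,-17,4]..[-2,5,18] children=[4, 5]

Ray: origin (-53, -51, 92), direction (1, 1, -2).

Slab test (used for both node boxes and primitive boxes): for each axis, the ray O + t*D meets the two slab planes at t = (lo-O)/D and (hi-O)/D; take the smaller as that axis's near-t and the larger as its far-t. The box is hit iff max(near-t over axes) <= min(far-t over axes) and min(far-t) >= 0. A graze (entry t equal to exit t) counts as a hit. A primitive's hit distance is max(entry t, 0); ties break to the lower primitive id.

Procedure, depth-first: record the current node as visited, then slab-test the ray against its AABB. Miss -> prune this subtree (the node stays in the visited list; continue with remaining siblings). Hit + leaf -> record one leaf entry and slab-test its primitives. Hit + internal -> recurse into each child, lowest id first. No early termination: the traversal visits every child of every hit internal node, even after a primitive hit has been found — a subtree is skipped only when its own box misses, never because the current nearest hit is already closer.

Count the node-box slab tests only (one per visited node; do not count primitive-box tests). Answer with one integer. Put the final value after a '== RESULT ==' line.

Trace the traversal:
N0 x:[37,77] y:[31,74] z:[37,56] -> hit [37,56], descend [1, 2, 7, 10]
  N1 x:[47,77] y:[59,74] z:[85/2,111/2] -> miss, prune
  N2 x:[55,75] y:[40,49] z:[37,56] -> miss, prune
  N7 x:[37,47] y:[31,59] z:[95/2,101/2] -> miss, prune
  N10 x:[37,51] y:[34,56] z:[37,44] -> hit [37,44], descend [4, 5]
    N4 x:[37,45] y:[34,56] z:[38,85/2] -> hit [38,85/2] leaf, test {P3(miss), P9@t=42, P11@t=38}
    N5 x:[45,51] y:[40,46] z:[37,44] -> miss, prune

7 AABB tests over nodes [0, 1, 2, 7, 10, 4, 5]; 1 leaf entered; closest P11.

== RESULT ==
7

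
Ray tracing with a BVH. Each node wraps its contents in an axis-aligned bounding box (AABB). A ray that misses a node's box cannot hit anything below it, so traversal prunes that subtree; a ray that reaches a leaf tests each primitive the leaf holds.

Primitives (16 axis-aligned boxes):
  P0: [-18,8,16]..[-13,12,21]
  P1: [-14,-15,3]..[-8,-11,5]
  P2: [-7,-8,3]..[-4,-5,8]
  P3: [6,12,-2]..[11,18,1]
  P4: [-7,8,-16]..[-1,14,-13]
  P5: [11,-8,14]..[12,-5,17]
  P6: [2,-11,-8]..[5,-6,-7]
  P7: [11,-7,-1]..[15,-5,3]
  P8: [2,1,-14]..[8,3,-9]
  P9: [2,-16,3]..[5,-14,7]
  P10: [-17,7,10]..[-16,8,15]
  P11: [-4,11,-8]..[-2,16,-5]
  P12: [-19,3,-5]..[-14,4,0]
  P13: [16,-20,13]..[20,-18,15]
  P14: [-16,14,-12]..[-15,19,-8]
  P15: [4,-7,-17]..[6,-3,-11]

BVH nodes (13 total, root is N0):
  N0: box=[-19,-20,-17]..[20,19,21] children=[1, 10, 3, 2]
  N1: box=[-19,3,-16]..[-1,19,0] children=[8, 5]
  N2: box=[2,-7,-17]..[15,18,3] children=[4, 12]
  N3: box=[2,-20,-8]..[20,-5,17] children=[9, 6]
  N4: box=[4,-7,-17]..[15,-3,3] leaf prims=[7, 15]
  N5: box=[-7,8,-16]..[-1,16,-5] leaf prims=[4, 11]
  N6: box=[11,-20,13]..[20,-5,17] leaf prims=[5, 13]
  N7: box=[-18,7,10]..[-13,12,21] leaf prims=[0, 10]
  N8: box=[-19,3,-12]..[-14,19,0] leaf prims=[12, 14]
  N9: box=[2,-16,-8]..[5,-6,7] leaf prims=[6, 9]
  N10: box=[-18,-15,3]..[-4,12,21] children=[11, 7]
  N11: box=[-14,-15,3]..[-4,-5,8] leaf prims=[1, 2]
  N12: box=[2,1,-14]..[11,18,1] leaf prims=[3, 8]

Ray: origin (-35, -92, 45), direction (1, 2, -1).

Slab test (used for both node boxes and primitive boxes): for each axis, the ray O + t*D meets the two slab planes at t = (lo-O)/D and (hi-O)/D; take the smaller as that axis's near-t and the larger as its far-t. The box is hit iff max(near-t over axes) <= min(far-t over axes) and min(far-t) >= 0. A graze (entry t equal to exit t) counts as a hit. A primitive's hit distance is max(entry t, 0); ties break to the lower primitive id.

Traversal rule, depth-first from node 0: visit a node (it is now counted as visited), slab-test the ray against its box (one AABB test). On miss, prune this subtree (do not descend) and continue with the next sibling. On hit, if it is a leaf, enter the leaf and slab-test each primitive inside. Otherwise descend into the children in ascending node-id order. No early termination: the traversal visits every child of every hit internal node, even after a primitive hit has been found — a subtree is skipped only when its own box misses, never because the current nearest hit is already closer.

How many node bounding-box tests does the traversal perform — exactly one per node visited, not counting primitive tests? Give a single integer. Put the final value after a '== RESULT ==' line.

Walk:
N0 x:[16,55] y:[36,111/2] z:[24,62] -> hit [36,55], descend [1, 2, 3, 10]
  N1 x:[16,34] y:[95/2,111/2] z:[45,61] -> miss, prune
  N2 x:[37,50] y:[85/2,55] z:[42,62] -> hit [85/2,50], descend [4, 12]
    N4 x:[39,50] y:[85/2,89/2] z:[42,62] -> hit [85/2,89/2] leaf, test {P7(miss), P15(miss)}
    N12 x:[37,46] y:[93/2,55] z:[44,59] -> miss, prune
  N3 x:[37,55] y:[36,87/2] z:[28,53] -> hit [37,87/2], descend [6, 9]
    N6 x:[46,55] y:[36,87/2] z:[28,32] -> miss, prune
    N9 x:[37,40] y:[38,43] z:[38,53] -> hit [38,40] leaf, test {P6(miss), P9@t=38}
  N10 x:[17,31] y:[77/2,52] z:[24,42] -> miss, prune

order=[0, 1, 2, 4, 12, 3, 6, 9, 10]  |boxes|=9  |leaves|=2  hit=P9

== RESULT ==
9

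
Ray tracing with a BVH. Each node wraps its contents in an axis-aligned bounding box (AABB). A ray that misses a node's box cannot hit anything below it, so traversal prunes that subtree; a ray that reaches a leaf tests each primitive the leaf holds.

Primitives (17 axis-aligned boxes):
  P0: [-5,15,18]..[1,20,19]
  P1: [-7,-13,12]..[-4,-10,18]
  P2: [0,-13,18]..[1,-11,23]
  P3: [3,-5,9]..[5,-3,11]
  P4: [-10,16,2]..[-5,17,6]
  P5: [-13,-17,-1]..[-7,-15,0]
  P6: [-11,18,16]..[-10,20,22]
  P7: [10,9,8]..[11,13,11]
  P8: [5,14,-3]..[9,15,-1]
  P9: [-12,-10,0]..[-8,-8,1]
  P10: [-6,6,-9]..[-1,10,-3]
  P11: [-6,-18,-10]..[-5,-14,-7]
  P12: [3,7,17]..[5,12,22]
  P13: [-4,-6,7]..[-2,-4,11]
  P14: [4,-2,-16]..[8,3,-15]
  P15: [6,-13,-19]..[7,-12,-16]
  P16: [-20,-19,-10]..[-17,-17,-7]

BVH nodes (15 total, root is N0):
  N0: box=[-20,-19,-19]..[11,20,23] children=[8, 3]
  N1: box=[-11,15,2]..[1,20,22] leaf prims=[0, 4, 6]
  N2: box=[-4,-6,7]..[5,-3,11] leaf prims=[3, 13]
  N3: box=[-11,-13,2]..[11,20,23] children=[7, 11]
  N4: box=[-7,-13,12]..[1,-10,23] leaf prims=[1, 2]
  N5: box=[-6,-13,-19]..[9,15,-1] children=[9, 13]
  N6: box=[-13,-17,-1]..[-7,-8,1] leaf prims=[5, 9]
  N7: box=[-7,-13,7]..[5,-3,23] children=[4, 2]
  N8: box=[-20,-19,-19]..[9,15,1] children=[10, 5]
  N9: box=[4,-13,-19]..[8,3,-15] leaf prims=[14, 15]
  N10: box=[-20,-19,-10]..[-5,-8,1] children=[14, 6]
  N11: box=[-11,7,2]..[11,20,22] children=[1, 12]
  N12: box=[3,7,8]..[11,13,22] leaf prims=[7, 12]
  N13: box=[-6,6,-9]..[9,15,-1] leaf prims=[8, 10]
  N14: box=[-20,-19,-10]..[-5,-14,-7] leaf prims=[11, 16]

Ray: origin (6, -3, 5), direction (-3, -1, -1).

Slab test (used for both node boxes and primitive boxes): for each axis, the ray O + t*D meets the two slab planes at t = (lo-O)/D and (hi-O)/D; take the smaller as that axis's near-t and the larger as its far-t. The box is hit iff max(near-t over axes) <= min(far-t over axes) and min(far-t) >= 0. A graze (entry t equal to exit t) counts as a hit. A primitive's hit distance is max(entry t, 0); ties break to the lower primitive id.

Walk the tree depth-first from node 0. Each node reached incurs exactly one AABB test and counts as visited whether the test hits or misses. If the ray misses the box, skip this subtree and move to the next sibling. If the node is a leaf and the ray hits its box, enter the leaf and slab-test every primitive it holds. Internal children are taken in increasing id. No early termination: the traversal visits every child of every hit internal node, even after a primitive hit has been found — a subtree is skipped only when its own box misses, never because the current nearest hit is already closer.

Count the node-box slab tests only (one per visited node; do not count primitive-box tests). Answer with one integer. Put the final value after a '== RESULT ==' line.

Trace the traversal:
N0 x:[-5/3,26/3] y:[-23,16] z:[-18,24] -> hit [-5/3,26/3], descend [3, 8]
  N3 x:[-5/3,17/3] y:[-23,10] z:[-18,3] -> hit [-5/3,3], descend [7, 11]
    N7 x:[1/3,13/3] y:[0,10] z:[-18,-2] -> miss, prune
    N11 x:[-5/3,17/3] y:[-23,-10] z:[-17,3] -> miss, prune
  N8 x:[-1,26/3] y:[-18,16] z:[4,24] -> hit [4,26/3], descend [5, 10]
    N5 x:[-1,4] y:[-18,10] z:[6,24] -> miss, prune
    N10 x:[11/3,26/3] y:[5,16] z:[4,15] -> hit [5,26/3], descend [6, 14]
      N6 x:[13/3,19/3] y:[5,14] z:[4,6] -> hit [5,6] leaf, test {P5(miss), P9@t=5}
      N14 x:[11/3,26/3] y:[11,16] z:[12,15] -> miss, prune

order=[0, 3, 7, 11, 8, 5, 10, 6, 14]  |boxes|=9  |leaves|=1  hit=P9

== RESULT ==
9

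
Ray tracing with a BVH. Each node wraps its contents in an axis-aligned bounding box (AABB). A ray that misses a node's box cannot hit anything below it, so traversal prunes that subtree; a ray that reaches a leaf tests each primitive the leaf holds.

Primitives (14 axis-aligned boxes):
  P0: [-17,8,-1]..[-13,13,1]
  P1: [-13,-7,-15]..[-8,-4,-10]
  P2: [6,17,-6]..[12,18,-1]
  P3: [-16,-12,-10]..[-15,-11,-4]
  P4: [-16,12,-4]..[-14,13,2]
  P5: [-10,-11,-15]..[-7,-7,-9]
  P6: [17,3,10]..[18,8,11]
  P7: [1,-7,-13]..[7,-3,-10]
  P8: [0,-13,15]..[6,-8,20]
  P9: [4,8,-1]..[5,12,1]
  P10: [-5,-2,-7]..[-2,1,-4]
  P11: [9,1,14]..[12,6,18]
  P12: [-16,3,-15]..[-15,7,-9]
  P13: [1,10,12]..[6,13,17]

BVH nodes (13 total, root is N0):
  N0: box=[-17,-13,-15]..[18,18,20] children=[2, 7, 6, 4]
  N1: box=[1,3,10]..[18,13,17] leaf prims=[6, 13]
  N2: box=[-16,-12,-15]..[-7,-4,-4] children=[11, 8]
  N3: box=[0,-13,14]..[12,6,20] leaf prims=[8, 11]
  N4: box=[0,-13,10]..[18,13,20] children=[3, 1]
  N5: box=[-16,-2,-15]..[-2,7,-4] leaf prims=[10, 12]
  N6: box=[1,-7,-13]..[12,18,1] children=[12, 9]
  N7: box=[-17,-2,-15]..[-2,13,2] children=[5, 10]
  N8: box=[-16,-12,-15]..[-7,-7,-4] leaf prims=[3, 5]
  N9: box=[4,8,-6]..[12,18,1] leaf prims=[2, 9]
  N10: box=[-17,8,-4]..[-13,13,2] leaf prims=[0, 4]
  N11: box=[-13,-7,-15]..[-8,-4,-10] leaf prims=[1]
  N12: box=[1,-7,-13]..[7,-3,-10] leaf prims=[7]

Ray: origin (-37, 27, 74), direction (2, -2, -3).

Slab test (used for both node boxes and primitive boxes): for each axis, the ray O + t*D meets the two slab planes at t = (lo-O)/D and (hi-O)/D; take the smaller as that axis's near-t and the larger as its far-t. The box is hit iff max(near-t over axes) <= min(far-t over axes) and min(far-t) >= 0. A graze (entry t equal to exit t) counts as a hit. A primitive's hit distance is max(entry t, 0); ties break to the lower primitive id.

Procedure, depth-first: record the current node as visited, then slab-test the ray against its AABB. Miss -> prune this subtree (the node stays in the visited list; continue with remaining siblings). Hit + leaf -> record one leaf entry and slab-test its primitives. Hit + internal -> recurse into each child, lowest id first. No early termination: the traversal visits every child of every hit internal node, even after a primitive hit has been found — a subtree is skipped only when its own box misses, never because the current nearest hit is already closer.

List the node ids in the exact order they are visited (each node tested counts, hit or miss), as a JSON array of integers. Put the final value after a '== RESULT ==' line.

Walk:
N0 x:[10,55/2] y:[9/2,20] z:[18,89/3] -> hit [18,20], descend [2, 4, 6, 7]
  N2 x:[21/2,15] y:[31/2,39/2] z:[26,89/3] -> miss, prune
  N4 x:[37/2,55/2] y:[7,20] z:[18,64/3] -> hit [37/2,20], descend [1, 3]
    N1 x:[19,55/2] y:[7,12] z:[19,64/3] -> miss, prune
    N3 x:[37/2,49/2] y:[21/2,20] z:[18,20] -> hit [37/2,20] leaf, test {P8@t=37/2, P11(miss)}
  N6 x:[19,49/2] y:[9/2,17] z:[73/3,29] -> miss, prune
  N7 x:[10,35/2] y:[7,29/2] z:[24,89/3] -> miss, prune

Visited [0, 2, 4, 1, 3, 6, 7]. Tests: 7 box, 1 leaf. Nearest: P8.

== RESULT ==
[0, 2, 4, 1, 3, 6, 7]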